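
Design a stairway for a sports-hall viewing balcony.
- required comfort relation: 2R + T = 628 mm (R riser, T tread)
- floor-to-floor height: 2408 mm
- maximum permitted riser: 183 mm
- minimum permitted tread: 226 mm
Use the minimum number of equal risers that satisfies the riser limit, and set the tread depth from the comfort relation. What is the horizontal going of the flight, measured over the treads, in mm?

3692 mm

2408 / 183 = 13.158 → round up to 14 risers.
Each riser is 2408/14 = 172 mm (≤ 183 mm).
Tread T = 628 − 2 × 172 = 284 mm (≥ 226 mm).
14 risers give 13 treads; going = 13 × 284 = 3692 mm.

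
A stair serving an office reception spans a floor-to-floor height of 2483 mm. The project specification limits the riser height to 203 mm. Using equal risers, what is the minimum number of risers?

13 risers

2483 / 203 = 12.23, so 13 risers are needed.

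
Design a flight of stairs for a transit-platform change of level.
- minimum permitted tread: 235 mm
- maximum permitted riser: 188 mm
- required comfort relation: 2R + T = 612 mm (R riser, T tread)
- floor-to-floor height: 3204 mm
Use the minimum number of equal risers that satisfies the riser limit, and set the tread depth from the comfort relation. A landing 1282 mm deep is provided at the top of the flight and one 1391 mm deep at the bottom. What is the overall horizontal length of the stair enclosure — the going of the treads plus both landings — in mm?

3204 / 188 = 17.04, so 18 risers are needed.
Each riser is 3204/18 = 178 mm (≤ 188 mm).
Tread T = 612 − 2 × 178 = 256 mm (≥ 235 mm).
Going = (18 − 1) × 256 = 4352 mm.
Add landings: 4352 + 1282 + 1391 = 7025 mm.

7025 mm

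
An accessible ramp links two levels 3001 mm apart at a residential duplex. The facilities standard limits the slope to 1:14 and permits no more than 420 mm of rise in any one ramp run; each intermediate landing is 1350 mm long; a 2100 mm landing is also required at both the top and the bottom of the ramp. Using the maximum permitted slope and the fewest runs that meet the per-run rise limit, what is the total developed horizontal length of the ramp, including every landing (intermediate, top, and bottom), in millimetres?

At most 420 each: 3001/420 = 7.15, giving 8 ramp runs. That means 7 intermediate landings.
Ramp run (horizontal) at 1:14: 3001 × 14 = 42014 mm.
Intermediate landings: 7 × 1350 = 9450 mm.
Top and bottom landings: 2 × 2100 = 4200 mm.
Total = 42014 + 9450 + 4200 = 55664 mm.

55664 mm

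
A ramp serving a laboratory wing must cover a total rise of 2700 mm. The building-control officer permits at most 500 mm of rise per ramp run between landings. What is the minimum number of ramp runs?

6 runs

At most 500 each: 2700/500 = 5.40, giving 6 ramp runs.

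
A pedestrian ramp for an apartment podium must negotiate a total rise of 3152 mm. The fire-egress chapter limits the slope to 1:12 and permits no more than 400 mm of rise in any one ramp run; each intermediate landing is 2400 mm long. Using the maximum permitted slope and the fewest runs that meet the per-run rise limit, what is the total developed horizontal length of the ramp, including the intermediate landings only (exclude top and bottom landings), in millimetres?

54624 mm

3152 / 400 = 7.880 → round up to 8 ramp runs. That means 7 intermediate landings.
Ramp run (horizontal) at 1:12: 3152 × 12 = 37824 mm.
Intermediate landings: 7 × 2400 = 16800 mm.
Total developed length = 37824 + 16800 = 54624 mm.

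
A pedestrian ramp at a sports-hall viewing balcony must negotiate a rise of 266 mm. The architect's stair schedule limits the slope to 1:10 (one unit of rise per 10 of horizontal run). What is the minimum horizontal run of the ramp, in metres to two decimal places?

Run = rise × 10 = 266 × 10 = 2660 mm.
2660 mm = 2.66 m.

2.66 m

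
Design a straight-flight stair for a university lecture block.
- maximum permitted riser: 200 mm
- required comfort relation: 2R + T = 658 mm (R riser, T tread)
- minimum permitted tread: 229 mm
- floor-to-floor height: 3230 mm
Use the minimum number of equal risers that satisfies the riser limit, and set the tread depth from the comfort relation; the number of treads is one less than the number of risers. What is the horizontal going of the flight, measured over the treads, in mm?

At most 200 each: 3230/200 = 16.15, giving 17 risers.
Riser R = 3230 / 17 = 190 mm, within the 200 mm limit.
T = 658 − 2·190 = 278 mm, which satisfies the 229 mm minimum.
Going = (17 − 1) × 278 = 4448 mm.

4448 mm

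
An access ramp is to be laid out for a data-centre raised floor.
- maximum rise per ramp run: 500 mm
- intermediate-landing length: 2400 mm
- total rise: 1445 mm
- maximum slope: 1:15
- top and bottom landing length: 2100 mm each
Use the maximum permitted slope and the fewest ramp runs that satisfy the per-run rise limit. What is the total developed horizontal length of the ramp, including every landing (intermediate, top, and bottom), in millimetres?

1445 / 500 = 2.890 → round up to 3 ramp runs. That means 2 intermediate landings.
Ramp run (horizontal) at 1:15: 1445 × 15 = 21675 mm.
2 intermediate landings contribute 2 × 2400 = 4800 mm.
Top and bottom landings: 2 × 2100 = 4200 mm.
Total = 21675 + 4800 + 4200 = 30675 mm.

30675 mm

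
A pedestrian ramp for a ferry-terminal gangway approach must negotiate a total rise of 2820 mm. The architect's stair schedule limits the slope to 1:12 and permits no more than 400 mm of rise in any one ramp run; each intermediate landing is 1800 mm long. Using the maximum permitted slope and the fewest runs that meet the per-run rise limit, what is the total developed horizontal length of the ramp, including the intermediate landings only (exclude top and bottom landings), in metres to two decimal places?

46.44 m

⌈2820/400⌉ = 8 ramp runs. That means 7 intermediate landings.
Ramp run (horizontal) at 1:12: 2820 × 12 = 33840 mm.
Intermediate landings: 7 × 1800 = 12600 mm.
Developed length = 33840 + 12600 = 46440 mm.
= 46.44 m.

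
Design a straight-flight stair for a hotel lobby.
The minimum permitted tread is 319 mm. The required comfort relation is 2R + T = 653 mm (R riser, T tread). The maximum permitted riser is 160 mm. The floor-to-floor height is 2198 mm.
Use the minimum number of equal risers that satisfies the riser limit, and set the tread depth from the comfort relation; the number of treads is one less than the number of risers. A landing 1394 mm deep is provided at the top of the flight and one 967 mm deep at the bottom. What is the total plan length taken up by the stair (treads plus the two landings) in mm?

6768 mm

At most 160 each: 2198/160 = 13.74, giving 14 risers.
Each riser is 2198/14 = 157 mm (≤ 160 mm).
From 2R + T = 653: T = 653 − 314 = 339 mm.
Treads = 14 − 1 = 13; going = 13 × 339 = 4407 mm.
Add landings: 4407 + 1394 + 967 = 6768 mm.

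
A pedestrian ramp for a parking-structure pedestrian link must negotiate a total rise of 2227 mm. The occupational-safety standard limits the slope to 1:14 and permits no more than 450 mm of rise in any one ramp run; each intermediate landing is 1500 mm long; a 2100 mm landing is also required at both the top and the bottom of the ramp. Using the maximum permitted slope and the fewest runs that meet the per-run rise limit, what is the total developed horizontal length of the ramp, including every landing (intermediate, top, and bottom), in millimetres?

2227 / 450 = 4.95, so 5 ramp runs are needed. That means 4 intermediate landings.
Ramp run (horizontal) at 1:14: 2227 × 14 = 31178 mm.
Intermediate landings: 4 × 1500 = 6000 mm.
Top and bottom landings: 2 × 2100 = 4200 mm.
Total = 31178 + 6000 + 4200 = 41378 mm.

41378 mm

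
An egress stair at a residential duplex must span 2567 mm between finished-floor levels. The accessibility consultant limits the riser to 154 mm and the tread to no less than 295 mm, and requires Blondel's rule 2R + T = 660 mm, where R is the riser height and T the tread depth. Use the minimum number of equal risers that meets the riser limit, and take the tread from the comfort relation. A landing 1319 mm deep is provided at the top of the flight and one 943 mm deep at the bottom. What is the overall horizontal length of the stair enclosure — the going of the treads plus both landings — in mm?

⌈2567/154⌉ = 17 risers.
Riser R = 2567 / 17 = 151 mm, within the 154 mm limit.
T = 660 − 2·151 = 358 mm, which satisfies the 295 mm minimum.
Going = (17 − 1) × 358 = 5728 mm.
Add landings: 5728 + 1319 + 943 = 7990 mm.

7990 mm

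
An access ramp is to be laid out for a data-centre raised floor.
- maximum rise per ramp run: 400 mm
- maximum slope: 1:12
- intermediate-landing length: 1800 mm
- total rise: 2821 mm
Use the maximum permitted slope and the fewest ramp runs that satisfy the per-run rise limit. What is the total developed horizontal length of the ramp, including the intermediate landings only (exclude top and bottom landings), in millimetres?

⌈2821/400⌉ = 8 ramp runs. That means 7 intermediate landings.
Horizontal run for 2821 mm of rise at 1:12 is 2821 × 12 = 33852 mm.
Intermediate landings: 7 × 1800 = 12600 mm.
Developed length = 33852 + 12600 = 46452 mm.

46452 mm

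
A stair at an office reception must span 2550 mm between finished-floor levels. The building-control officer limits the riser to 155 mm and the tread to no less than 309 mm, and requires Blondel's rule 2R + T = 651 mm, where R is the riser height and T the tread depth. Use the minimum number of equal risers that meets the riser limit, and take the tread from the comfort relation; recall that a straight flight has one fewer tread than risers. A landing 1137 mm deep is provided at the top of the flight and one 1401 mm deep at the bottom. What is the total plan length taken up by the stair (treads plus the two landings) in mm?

8154 mm

2550 / 155 = 16.45, so 17 risers are needed.
R = 2550 ÷ 17 = 150 mm.
T = 651 − 2·150 = 351 mm, which satisfies the 309 mm minimum.
Treads = 17 − 1 = 16; going = 16 × 351 = 5616 mm.
Enclosure = 5616 + 1137 + 1401 = 8154 mm.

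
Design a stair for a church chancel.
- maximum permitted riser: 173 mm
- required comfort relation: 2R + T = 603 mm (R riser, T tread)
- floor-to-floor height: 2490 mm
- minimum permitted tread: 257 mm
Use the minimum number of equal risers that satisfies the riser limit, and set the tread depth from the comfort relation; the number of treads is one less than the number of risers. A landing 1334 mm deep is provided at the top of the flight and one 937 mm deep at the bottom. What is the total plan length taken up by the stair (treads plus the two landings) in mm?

At most 173 each: 2490/173 = 14.39, giving 15 risers.
Riser R = 2490 / 15 = 166 mm, within the 173 mm limit.
T = 603 − 2·166 = 271 mm, which satisfies the 257 mm minimum.
15 risers give 14 treads; going = 14 × 271 = 3794 mm.
Enclosure = 3794 + 1334 + 937 = 6065 mm.

6065 mm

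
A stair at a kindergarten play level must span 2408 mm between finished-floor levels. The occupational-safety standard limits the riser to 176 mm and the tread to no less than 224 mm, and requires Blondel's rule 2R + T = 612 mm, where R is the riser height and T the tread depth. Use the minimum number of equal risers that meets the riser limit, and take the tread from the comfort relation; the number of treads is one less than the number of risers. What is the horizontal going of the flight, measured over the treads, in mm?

2408 / 176 = 13.68, so 14 risers are needed.
R = 2408 ÷ 14 = 172 mm.
Tread T = 612 − 2 × 172 = 268 mm (≥ 224 mm).
14 risers give 13 treads; going = 13 × 268 = 3484 mm.

3484 mm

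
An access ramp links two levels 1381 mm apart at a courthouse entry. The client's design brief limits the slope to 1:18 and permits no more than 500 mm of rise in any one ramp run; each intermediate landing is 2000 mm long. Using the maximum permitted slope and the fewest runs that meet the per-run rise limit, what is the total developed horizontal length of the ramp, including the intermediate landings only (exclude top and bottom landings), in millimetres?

1381 / 500 = 2.76, so 3 ramp runs are needed. That means 2 intermediate landings.
Ramp run (horizontal) at 1:18: 1381 × 18 = 24858 mm.
2 intermediate landings contribute 2 × 2000 = 4000 mm.
Developed length = 24858 + 4000 = 28858 mm.

28858 mm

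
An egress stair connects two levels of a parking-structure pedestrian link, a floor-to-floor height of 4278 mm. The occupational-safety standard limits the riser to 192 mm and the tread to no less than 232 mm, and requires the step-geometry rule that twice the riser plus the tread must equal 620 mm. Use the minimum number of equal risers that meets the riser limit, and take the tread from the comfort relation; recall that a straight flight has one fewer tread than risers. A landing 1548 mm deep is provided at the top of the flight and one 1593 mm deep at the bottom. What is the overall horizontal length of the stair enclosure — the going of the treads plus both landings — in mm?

At most 192 each: 4278/192 = 22.28, giving 23 risers.
Each riser is 4278/23 = 186 mm (≤ 192 mm).
T = 620 − 2·186 = 248 mm, which satisfies the 232 mm minimum.
Treads = 23 − 1 = 22; going = 22 × 248 = 5456 mm.
Enclosure = 5456 + 1548 + 1593 = 8597 mm.

8597 mm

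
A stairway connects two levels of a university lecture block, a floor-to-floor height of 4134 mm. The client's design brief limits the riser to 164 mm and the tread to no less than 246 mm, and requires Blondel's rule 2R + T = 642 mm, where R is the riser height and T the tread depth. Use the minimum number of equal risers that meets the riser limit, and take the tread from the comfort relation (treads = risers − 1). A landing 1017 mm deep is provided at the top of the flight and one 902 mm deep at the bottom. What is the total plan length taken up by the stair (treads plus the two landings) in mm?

At most 164 each: 4134/164 = 25.21, giving 26 risers.
Riser R = 4134 / 26 = 159 mm, within the 164 mm limit.
Tread T = 642 − 2 × 159 = 324 mm (≥ 246 mm).
Going = (26 − 1) × 324 = 8100 mm.
Enclosure = 8100 + 1017 + 902 = 10019 mm.

10019 mm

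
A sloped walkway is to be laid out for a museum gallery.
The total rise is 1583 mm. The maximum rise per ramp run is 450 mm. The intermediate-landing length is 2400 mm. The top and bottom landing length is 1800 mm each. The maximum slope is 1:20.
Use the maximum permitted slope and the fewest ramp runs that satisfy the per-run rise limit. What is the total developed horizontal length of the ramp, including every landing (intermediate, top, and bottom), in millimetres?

1583 / 450 = 3.518 → round up to 4 ramp runs. That means 3 intermediate landings.
Ramp run (horizontal) at 1:20: 1583 × 20 = 31660 mm.
Intermediate landings: 3 × 2400 = 7200 mm.
Top and bottom landings: 2 × 1800 = 3600 mm.
Total = 31660 + 7200 + 3600 = 42460 mm.

42460 mm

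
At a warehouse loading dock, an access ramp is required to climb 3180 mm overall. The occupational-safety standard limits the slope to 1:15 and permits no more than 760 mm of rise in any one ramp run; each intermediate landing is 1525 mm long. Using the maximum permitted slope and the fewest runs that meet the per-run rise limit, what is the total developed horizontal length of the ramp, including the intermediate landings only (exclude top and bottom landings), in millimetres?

53800 mm

3180 / 760 = 4.18, so 5 ramp runs are needed. That means 4 intermediate landings.
Horizontal run for 3180 mm of rise at 1:15 is 3180 × 15 = 47700 mm.
Intermediate landings: 4 × 1525 = 6100 mm.
Developed length = 47700 + 6100 = 53800 mm.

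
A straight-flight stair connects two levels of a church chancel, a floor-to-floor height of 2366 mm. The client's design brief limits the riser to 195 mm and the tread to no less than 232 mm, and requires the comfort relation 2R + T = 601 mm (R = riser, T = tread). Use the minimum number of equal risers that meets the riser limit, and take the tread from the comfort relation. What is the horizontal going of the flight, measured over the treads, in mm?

2844 mm

2366 / 195 = 12.13, so 13 risers are needed.
Each riser is 2366/13 = 182 mm (≤ 195 mm).
Tread T = 601 − 2 × 182 = 237 mm (≥ 232 mm).
13 risers give 12 treads; going = 12 × 237 = 2844 mm.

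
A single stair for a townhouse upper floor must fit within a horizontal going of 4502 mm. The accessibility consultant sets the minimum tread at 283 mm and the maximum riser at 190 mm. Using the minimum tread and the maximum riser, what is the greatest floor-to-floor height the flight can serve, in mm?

3040 mm

Treads that fit: ⌊4502 / 283⌋ = 15.
Risers = treads + 1 = 16.
Maximum height = 16 × 190 = 3040 mm.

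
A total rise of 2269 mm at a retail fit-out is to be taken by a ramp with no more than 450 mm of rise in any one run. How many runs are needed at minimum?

⌈2269/450⌉ = 6 ramp runs.

6 runs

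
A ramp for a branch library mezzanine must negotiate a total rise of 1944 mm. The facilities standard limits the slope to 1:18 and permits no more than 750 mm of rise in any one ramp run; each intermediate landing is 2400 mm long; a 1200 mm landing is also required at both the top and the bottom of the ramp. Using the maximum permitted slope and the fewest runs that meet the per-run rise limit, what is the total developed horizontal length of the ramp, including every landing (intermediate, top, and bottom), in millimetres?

42192 mm

1944 / 750 = 2.592 → round up to 3 ramp runs. That means 2 intermediate landings.
Horizontal run for 1944 mm of rise at 1:18 is 1944 × 18 = 34992 mm.
2 intermediate landings contribute 2 × 2400 = 4800 mm.
Top and bottom landings: 2 × 1200 = 2400 mm.
Total = 34992 + 4800 + 2400 = 42192 mm.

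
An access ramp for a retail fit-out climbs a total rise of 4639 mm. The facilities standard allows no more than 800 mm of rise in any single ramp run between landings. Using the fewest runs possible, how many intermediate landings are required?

5 intermediate landings

4639 / 800 = 5.799 → round up to 6 ramp runs.
6 runs are separated by 5 intermediate landings.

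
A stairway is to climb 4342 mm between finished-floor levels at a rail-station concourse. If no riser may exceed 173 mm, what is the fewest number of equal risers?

26 risers

4342 / 173 = 25.098 → round up to 26 risers.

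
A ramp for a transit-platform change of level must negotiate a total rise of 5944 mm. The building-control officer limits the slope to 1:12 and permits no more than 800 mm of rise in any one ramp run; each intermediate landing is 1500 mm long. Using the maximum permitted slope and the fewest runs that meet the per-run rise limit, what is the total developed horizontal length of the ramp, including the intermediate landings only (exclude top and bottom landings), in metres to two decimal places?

81.83 m

At most 800 each: 5944/800 = 7.43, giving 8 ramp runs. That means 7 intermediate landings.
Horizontal run for 5944 mm of rise at 1:12 is 5944 × 12 = 71328 mm.
7 intermediate landings contribute 7 × 1500 = 10500 mm.
Developed length = 71328 + 10500 = 81828 mm.
= 81.83 m.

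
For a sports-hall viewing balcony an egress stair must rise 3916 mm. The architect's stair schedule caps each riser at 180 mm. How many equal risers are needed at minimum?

3916 / 180 = 21.76, so 22 risers are needed.

22 risers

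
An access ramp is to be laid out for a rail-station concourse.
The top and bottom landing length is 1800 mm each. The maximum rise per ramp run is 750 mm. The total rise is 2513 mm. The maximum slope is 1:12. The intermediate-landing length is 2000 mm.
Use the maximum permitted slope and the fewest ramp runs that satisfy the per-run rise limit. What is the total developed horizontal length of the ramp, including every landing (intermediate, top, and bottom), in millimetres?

2513 / 750 = 3.351 → round up to 4 ramp runs. That means 3 intermediate landings.
Horizontal run for 2513 mm of rise at 1:12 is 2513 × 12 = 30156 mm.
Intermediate landings: 3 × 2000 = 6000 mm.
Top and bottom landings: 2 × 1800 = 3600 mm.
Total = 30156 + 6000 + 3600 = 39756 mm.

39756 mm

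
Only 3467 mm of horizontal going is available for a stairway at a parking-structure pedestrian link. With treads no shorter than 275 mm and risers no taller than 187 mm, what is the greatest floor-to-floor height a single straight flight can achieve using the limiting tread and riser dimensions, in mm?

Treads that fit: ⌊3467 / 275⌋ = 12.
Risers = treads + 1 = 13.
Maximum height = 13 × 187 = 2431 mm.

2431 mm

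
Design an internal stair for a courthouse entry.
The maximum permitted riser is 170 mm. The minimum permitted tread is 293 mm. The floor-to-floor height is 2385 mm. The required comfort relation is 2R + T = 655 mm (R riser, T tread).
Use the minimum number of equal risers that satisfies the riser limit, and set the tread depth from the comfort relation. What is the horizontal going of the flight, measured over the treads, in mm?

4718 mm

At most 170 each: 2385/170 = 14.03, giving 15 risers.
R = 2385 ÷ 15 = 159 mm.
From 2R + T = 655: T = 655 − 318 = 337 mm.
Going = (15 − 1) × 337 = 4718 mm.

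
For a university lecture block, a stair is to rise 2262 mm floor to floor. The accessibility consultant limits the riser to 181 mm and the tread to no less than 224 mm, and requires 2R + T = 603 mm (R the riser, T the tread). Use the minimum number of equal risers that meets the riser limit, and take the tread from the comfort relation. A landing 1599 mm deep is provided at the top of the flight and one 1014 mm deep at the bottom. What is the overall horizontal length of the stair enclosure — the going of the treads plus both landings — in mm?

At most 181 each: 2262/181 = 12.50, giving 13 risers.
Riser R = 2262 / 13 = 174 mm, within the 181 mm limit.
From 2R + T = 603: T = 603 − 348 = 255 mm.
13 risers give 12 treads; going = 12 × 255 = 3060 mm.
Enclosure = 3060 + 1599 + 1014 = 5673 mm.

5673 mm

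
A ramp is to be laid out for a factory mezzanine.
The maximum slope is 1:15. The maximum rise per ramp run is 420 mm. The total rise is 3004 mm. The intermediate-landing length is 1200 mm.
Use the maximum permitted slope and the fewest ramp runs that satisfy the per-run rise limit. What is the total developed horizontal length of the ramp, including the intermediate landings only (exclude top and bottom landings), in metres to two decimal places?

53.46 m

3004 / 420 = 7.15, so 8 ramp runs are needed. That means 7 intermediate landings.
Ramp run (horizontal) at 1:15: 3004 × 15 = 45060 mm.
7 intermediate landings contribute 7 × 1200 = 8400 mm.
Total developed length = 45060 + 8400 = 53460 mm.
= 53.46 m.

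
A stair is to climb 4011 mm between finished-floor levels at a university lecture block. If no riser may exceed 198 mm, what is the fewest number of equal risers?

⌈4011/198⌉ = 21 risers.

21 risers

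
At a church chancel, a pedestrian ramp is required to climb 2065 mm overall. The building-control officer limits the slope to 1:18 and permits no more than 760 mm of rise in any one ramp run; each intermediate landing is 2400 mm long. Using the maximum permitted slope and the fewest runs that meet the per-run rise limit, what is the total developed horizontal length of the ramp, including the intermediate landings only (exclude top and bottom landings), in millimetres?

2065 / 760 = 2.717 → round up to 3 ramp runs. That means 2 intermediate landings.
Horizontal run for 2065 mm of rise at 1:18 is 2065 × 18 = 37170 mm.
2 intermediate landings contribute 2 × 2400 = 4800 mm.
Developed length = 37170 + 4800 = 41970 mm.

41970 mm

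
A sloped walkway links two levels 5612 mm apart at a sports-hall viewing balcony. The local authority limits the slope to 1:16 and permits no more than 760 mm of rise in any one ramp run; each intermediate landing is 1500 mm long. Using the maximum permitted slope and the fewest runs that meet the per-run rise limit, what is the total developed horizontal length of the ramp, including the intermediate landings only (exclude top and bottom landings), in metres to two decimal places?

100.29 m

5612 / 760 = 7.38, so 8 ramp runs are needed. That means 7 intermediate landings.
Horizontal run for 5612 mm of rise at 1:16 is 5612 × 16 = 89792 mm.
Intermediate landings: 7 × 1500 = 10500 mm.
Total developed length = 89792 + 10500 = 100292 mm.
= 100.29 m.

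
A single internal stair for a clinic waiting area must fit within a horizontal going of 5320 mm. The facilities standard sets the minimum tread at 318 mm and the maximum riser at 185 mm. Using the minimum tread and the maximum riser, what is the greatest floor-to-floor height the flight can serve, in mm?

3145 mm

5320 / 318 = 16.73, so 16 treads fit.
Risers = treads + 1 = 17.
Maximum height = 17 × 185 = 3145 mm.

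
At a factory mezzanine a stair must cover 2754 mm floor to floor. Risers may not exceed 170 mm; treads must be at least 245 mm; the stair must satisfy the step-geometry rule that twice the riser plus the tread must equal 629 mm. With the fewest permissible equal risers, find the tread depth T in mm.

305 mm

⌈2754/170⌉ = 17 risers.
Riser R = 2754 / 17 = 162 mm, within the 170 mm limit.
Tread T = 629 − 2 × 162 = 305 mm (≥ 245 mm).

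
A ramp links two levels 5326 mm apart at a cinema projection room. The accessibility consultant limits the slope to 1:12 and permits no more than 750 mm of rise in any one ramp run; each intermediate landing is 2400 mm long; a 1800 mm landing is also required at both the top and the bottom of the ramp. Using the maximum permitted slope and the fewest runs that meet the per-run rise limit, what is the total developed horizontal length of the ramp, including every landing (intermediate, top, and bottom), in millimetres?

84312 mm

⌈5326/750⌉ = 8 ramp runs. That means 7 intermediate landings.
Ramp run (horizontal) at 1:12: 5326 × 12 = 63912 mm.
Intermediate landings: 7 × 2400 = 16800 mm.
Top and bottom landings: 2 × 1800 = 3600 mm.
Total = 63912 + 16800 + 3600 = 84312 mm.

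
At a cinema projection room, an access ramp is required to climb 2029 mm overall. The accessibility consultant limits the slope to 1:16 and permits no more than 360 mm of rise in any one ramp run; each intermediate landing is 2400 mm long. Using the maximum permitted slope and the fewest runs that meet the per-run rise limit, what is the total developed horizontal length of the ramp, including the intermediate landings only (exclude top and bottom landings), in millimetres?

44464 mm

⌈2029/360⌉ = 6 ramp runs. That means 5 intermediate landings.
Horizontal run for 2029 mm of rise at 1:16 is 2029 × 16 = 32464 mm.
5 intermediate landings contribute 5 × 2400 = 12000 mm.
Total developed length = 32464 + 12000 = 44464 mm.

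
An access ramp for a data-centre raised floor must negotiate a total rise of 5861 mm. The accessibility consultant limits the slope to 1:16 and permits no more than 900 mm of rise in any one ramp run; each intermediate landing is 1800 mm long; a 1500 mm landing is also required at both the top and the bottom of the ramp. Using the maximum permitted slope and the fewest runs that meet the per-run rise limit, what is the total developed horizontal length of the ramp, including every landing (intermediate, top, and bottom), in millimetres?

107576 mm

5861 / 900 = 6.51, so 7 ramp runs are needed. That means 6 intermediate landings.
Ramp run (horizontal) at 1:16: 5861 × 16 = 93776 mm.
6 intermediate landings contribute 6 × 1800 = 10800 mm.
Top and bottom landings: 2 × 1500 = 3000 mm.
Total = 93776 + 10800 + 3000 = 107576 mm.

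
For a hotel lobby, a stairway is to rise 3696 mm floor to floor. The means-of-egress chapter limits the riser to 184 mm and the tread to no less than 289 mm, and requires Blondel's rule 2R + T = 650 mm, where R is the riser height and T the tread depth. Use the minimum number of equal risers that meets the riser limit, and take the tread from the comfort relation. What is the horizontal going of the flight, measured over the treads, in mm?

⌈3696/184⌉ = 21 risers.
Riser R = 3696 / 21 = 176 mm, within the 184 mm limit.
Tread T = 650 − 2 × 176 = 298 mm (≥ 289 mm).
Going = (21 − 1) × 298 = 5960 mm.

5960 mm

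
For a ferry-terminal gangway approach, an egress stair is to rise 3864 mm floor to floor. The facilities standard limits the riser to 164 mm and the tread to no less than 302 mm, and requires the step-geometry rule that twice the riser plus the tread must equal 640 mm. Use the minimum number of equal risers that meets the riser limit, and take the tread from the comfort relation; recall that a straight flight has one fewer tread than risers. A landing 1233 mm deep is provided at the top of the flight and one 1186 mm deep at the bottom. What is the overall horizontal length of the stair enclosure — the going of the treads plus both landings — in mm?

3864 / 164 = 23.56, so 24 risers are needed.
Riser R = 3864 / 24 = 161 mm, within the 164 mm limit.
From 2R + T = 640: T = 640 − 322 = 318 mm.
Treads = 24 − 1 = 23; going = 23 × 318 = 7314 mm.
Add landings: 7314 + 1233 + 1186 = 9733 mm.

9733 mm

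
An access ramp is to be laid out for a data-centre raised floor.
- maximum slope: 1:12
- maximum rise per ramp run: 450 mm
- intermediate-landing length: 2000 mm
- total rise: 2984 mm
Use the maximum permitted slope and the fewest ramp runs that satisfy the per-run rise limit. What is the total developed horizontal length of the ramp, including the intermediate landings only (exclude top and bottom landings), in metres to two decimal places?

2984 / 450 = 6.631 → round up to 7 ramp runs. That means 6 intermediate landings.
Ramp run (horizontal) at 1:12: 2984 × 12 = 35808 mm.
Intermediate landings: 6 × 2000 = 12000 mm.
Developed length = 35808 + 12000 = 47808 mm.
= 47.81 m.

47.81 m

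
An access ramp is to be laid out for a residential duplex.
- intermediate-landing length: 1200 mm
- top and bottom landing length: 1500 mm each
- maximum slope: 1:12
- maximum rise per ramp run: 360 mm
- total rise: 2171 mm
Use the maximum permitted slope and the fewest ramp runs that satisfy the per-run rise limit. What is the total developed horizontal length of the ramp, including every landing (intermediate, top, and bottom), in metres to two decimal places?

36.25 m

2171 / 360 = 6.03, so 7 ramp runs are needed. That means 6 intermediate landings.
Horizontal run for 2171 mm of rise at 1:12 is 2171 × 12 = 26052 mm.
6 intermediate landings contribute 6 × 1200 = 7200 mm.
Top and bottom landings: 2 × 1500 = 3000 mm.
Total = 26052 + 7200 + 3000 = 36252 mm.
= 36.25 m.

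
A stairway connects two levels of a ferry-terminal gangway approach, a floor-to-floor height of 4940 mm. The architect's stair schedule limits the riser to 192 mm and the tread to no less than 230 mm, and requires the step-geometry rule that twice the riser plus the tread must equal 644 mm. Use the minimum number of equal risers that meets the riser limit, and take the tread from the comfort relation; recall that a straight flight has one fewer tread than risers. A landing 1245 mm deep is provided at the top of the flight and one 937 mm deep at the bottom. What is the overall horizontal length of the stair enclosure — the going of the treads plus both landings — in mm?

⌈4940/192⌉ = 26 risers.
Each riser is 4940/26 = 190 mm (≤ 192 mm).
Tread T = 644 − 2 × 190 = 264 mm (≥ 230 mm).
Treads = 26 − 1 = 25; going = 25 × 264 = 6600 mm.
Add landings: 6600 + 1245 + 937 = 8782 mm.

8782 mm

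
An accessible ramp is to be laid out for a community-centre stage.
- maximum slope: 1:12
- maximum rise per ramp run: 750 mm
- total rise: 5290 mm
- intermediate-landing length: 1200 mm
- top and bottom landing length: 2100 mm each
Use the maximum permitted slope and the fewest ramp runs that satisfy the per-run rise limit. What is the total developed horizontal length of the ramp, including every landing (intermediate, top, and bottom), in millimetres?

⌈5290/750⌉ = 8 ramp runs. That means 7 intermediate landings.
Ramp run (horizontal) at 1:12: 5290 × 12 = 63480 mm.
7 intermediate landings contribute 7 × 1200 = 8400 mm.
Top and bottom landings: 2 × 2100 = 4200 mm.
Total = 63480 + 8400 + 4200 = 76080 mm.

76080 mm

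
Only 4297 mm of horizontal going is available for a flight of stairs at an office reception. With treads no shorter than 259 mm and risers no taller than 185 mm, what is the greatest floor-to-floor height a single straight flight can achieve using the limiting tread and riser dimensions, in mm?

4297 / 259 = 16.59, so 16 treads fit.
Risers = treads + 1 = 17.
Maximum height = 17 × 185 = 3145 mm.

3145 mm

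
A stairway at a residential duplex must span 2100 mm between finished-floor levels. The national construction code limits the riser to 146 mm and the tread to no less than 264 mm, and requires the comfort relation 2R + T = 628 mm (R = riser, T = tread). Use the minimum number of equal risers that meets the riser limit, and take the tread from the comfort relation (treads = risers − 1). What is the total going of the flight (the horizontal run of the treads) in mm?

2100 / 146 = 14.384 → round up to 15 risers.
Riser R = 2100 / 15 = 140 mm, within the 146 mm limit.
T = 628 − 2·140 = 348 mm, which satisfies the 264 mm minimum.
Going = (15 − 1) × 348 = 4872 mm.

4872 mm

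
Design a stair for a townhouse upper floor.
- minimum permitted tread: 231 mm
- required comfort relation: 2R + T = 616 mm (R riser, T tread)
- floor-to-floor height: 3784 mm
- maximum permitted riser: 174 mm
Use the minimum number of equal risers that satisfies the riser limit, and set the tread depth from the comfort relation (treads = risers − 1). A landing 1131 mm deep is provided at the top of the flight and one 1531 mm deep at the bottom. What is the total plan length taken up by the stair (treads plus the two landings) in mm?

⌈3784/174⌉ = 22 risers.
Riser R = 3784 / 22 = 172 mm, within the 174 mm limit.
Tread T = 616 − 2 × 172 = 272 mm (≥ 231 mm).
Treads = 22 − 1 = 21; going = 21 × 272 = 5712 mm.
Enclosure = 5712 + 1131 + 1531 = 8374 mm.

8374 mm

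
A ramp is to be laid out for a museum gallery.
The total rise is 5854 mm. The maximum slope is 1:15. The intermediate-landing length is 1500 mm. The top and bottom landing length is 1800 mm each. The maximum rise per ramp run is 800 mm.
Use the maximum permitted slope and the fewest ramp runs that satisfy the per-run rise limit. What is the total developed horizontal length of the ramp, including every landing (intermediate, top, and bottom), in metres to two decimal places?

101.91 m

5854 / 800 = 7.32, so 8 ramp runs are needed. That means 7 intermediate landings.
Horizontal run for 5854 mm of rise at 1:15 is 5854 × 15 = 87810 mm.
Intermediate landings: 7 × 1500 = 10500 mm.
Top and bottom landings: 2 × 1800 = 3600 mm.
Total = 87810 + 10500 + 3600 = 101910 mm.
= 101.91 m.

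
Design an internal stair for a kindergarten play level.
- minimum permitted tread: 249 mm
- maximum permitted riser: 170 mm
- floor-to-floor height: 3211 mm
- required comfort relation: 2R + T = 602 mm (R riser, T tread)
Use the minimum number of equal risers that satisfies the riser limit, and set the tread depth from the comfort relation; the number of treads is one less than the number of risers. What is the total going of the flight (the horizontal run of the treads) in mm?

4752 mm

⌈3211/170⌉ = 19 risers.
Each riser is 3211/19 = 169 mm (≤ 170 mm).
T = 602 − 2·169 = 264 mm, which satisfies the 249 mm minimum.
19 risers give 18 treads; going = 18 × 264 = 4752 mm.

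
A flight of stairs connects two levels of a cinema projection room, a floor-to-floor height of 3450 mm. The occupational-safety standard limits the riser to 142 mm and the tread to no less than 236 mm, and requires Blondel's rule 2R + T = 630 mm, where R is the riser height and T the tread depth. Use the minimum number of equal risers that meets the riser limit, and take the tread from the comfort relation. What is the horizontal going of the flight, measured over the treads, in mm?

At most 142 each: 3450/142 = 24.30, giving 25 risers.
Riser R = 3450 / 25 = 138 mm, within the 142 mm limit.
From 2R + T = 630: T = 630 − 276 = 354 mm.
Going = (25 − 1) × 354 = 8496 mm.

8496 mm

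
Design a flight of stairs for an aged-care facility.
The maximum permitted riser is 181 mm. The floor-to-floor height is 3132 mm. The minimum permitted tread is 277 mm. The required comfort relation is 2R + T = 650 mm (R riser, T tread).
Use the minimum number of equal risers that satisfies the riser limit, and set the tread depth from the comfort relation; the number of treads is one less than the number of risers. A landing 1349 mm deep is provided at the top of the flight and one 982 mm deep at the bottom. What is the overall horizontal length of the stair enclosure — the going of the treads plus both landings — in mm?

3132 / 181 = 17.304 → round up to 18 risers.
R = 3132 ÷ 18 = 174 mm.
From 2R + T = 650: T = 650 − 348 = 302 mm.
Going = (18 − 1) × 302 = 5134 mm.
Enclosure = 5134 + 1349 + 982 = 7465 mm.

7465 mm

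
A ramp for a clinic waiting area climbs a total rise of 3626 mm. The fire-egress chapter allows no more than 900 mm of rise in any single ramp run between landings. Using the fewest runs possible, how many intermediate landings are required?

4 intermediate landings

3626 / 900 = 4.03, so 5 ramp runs are needed.
5 runs are separated by 4 intermediate landings.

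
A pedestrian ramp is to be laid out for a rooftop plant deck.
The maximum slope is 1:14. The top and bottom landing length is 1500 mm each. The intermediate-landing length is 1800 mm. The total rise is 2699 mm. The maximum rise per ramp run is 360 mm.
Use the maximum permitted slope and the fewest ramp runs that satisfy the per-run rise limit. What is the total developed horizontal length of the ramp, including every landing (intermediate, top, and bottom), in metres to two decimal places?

At most 360 each: 2699/360 = 7.50, giving 8 ramp runs. That means 7 intermediate landings.
Ramp run (horizontal) at 1:14: 2699 × 14 = 37786 mm.
7 intermediate landings contribute 7 × 1800 = 12600 mm.
Top and bottom landings: 2 × 1500 = 3000 mm.
Total = 37786 + 12600 + 3000 = 53386 mm.
= 53.39 m.

53.39 m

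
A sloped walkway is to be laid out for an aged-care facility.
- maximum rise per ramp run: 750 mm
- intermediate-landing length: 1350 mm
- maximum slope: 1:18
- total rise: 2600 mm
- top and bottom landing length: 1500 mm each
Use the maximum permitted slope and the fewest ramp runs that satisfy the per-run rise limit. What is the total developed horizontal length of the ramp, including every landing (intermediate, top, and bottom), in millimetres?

53850 mm

At most 750 each: 2600/750 = 3.47, giving 4 ramp runs. That means 3 intermediate landings.
Horizontal run for 2600 mm of rise at 1:18 is 2600 × 18 = 46800 mm.
3 intermediate landings contribute 3 × 1350 = 4050 mm.
Top and bottom landings: 2 × 1500 = 3000 mm.
Total = 46800 + 4050 + 3000 = 53850 mm.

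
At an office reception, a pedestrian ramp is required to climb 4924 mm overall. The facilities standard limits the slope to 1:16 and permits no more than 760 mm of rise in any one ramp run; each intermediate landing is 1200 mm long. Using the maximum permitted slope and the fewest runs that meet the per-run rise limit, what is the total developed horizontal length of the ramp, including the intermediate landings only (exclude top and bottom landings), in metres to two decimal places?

85.98 m

At most 760 each: 4924/760 = 6.48, giving 7 ramp runs. That means 6 intermediate landings.
Ramp run (horizontal) at 1:16: 4924 × 16 = 78784 mm.
Intermediate landings: 6 × 1200 = 7200 mm.
Total developed length = 78784 + 7200 = 85984 mm.
= 85.98 m.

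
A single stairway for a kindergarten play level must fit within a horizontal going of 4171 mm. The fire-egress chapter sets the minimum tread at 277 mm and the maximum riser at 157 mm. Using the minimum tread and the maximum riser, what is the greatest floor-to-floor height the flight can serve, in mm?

2512 mm

Treads that fit: ⌊4171 / 277⌋ = 15.
Risers = treads + 1 = 16.
Maximum height = 16 × 157 = 2512 mm.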